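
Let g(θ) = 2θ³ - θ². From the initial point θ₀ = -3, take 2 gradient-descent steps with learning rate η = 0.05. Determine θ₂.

g′(θ) = 6θ² - 2θ
Step 1: g′(-3) = 60; θ₁ = -3 − 0.05·60 = -6
Step 2: g′(-6) = 228; θ₂ = -6 − 0.05·228 = -17.4

-17.4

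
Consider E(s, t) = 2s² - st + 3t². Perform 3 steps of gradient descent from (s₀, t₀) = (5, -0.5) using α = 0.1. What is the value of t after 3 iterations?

∇E = (4s - t, -s + 6t)
Step 1: at (5, -0.5), ∇E = (20.5, -8) → (5, -0.5) − 0.1·(20.5, -8) = (2.95, 0.3)
Step 2: at (2.95, 0.3), ∇E = (11.5, -1.15) → (2.95, 0.3) − 0.1·(11.5, -1.15) = (1.8, 0.415)
Step 3: at (1.8, 0.415), ∇E = (6.785, 0.69) → (1.8, 0.415) − 0.1·(6.785, 0.69) = (1.1215, 0.346)
t = 0.346

0.346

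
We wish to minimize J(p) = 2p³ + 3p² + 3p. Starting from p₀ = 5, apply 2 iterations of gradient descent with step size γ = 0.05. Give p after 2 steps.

J′(p) = 6p² + 6p + 3
p₁ = 5 − 0.05·183 = -4.15
p₂ = -4.15 − 0.05·81.435 = -8.22175

-8.22175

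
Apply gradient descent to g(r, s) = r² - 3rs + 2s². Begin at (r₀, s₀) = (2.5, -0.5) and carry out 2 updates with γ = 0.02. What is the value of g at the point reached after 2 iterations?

∇g = (2r - 3s, -3r + 4s)
Step 1: at (2.5, -0.5), ∇g = (6.5, -9.5) → (2.5, -0.5) − 0.02·(6.5, -9.5) = (2.37, -0.31)
Step 2: at (2.37, -0.31), ∇g = (5.67, -8.35) → (2.37, -0.31) − 0.02·(5.67, -8.35) = (2.2566, -0.143)
g(2.2566, -0.143) = 6.10122296

6.10122296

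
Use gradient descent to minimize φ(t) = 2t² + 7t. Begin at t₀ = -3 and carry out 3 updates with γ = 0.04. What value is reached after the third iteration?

-2.49088

φ′(t) = 4t + 7
t₁ = -3 − 0.04·(-5) = -2.8
t₂ = -2.8 − 0.04·(-4.2) = -2.632
t₃ = -2.632 − 0.04·(-3.528) = -2.49088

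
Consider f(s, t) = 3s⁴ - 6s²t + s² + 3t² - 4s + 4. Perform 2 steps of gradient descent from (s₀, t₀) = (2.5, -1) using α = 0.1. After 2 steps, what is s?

∇f = (12s³ - 12st + 2s - 4, -6s² + 6t)
(s₁, t₁) = (2.5, -1) − 0.1·(218.5, -43.5) = (-19.35, 3.35)
(s₂, t₂) = (-19.35, 3.35) − 0.1·(-86205.7345, -2226.435) = (8601.22345, 225.9935)
s = 8601.22345

8601.22345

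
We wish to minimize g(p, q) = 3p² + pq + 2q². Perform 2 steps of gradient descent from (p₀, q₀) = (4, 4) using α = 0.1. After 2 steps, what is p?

∇g = (6p + q, p + 4q)
(p₁, q₁) = (4, 4) − 0.1·(28, 20) = (1.2, 2)
(p₂, q₂) = (1.2, 2) − 0.1·(9.2, 9.2) = (0.28, 1.08)
p = 0.28

0.28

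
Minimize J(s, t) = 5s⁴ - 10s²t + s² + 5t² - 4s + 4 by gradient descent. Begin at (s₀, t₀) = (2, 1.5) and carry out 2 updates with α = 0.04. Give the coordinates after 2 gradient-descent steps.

(0.72, 3.1)

∇J = (20s³ - 20st + 2s - 4, -10s² + 10t)
Step 1: at (2, 1.5), ∇J = (100, -25) → (2, 1.5) − 0.04·(100, -25) = (-2, 2.5)
Step 2: at (-2, 2.5), ∇J = (-68, -15) → (-2, 2.5) − 0.04·(-68, -15) = (0.72, 3.1)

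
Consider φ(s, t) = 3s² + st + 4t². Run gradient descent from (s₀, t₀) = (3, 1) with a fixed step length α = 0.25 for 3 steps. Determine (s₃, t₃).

(-1.203125, -2.515625)

∇φ = (6s + t, s + 8t)
Step 1: at (3, 1), ∇φ = (19, 11) → (3, 1) − 0.25·(19, 11) = (-1.75, -1.75)
Step 2: at (-1.75, -1.75), ∇φ = (-12.25, -15.75) → (-1.75, -1.75) − 0.25·(-12.25, -15.75) = (1.3125, 2.1875)
Step 3: at (1.3125, 2.1875), ∇φ = (10.0625, 18.8125) → (1.3125, 2.1875) − 0.25·(10.0625, 18.8125) = (-1.203125, -2.515625)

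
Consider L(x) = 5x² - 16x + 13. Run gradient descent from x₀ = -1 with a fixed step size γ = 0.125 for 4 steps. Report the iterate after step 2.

L′(x) = 10x - 16
x₁ = -1 − 0.125·(-26) = 2.25
x₂ = 2.25 − 0.125·6.5 = 1.4375

1.4375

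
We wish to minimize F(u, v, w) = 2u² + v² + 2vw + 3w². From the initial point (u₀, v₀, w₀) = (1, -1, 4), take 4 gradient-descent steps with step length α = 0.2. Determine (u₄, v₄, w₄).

∇F = (4u, 2v + 2w, 2v + 6w)
Step 1: at (1, -1, 4), ∇F = (4, 6, 22) → (1, -1, 4) − 0.2·(4, 6, 22) = (0.2, -2.2, -0.4)
Step 2: at (0.2, -2.2, -0.4), ∇F = (0.8, -5.2, -6.8) → (0.2, -2.2, -0.4) − 0.2·(0.8, -5.2, -6.8) = (0.04, -1.16, 0.96)
Step 3: at (0.04, -1.16, 0.96), ∇F = (0.16, -0.4, 3.44) → (0.04, -1.16, 0.96) − 0.2·(0.16, -0.4, 3.44) = (0.008, -1.08, 0.272)
Step 4: at (0.008, -1.08, 0.272), ∇F = (0.032, -1.616, -0.528) → (0.008, -1.08, 0.272) − 0.2·(0.032, -1.616, -0.528) = (0.0016, -0.7568, 0.3776)

(0.0016, -0.7568, 0.3776)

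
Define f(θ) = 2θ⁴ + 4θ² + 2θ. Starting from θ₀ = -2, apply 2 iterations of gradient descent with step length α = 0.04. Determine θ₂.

0.23202304

f′(θ) = 8θ³ + 8θ + 2
θ₁ = -2 − 0.04·(-78) = 1.12
θ₂ = 1.12 − 0.04·22.199424 = 0.23202304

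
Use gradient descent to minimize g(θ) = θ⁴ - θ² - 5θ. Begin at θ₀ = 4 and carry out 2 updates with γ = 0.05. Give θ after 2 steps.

g′(θ) = 4θ³ - 2θ - 5
Step 1: g′(4) = 243; θ₁ = 4 − 0.05·243 = -8.15
Step 2: g′(-8.15) = -2154.0735; θ₂ = -8.15 − 0.05·(-2154.0735) = 99.553675

99.553675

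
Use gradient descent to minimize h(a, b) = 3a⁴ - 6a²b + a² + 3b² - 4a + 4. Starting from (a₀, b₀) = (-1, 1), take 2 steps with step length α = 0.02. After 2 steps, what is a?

∇h = (12a³ - 12ab + 2a - 4, -6a² + 6b)
(a₁, b₁) = (-1, 1) − 0.02·(-6, 0) = (-0.88, 1)
(a₂, b₂) = (-0.88, 1) − 0.02·(-3.377664, 1.3536) = (-0.81244672, 0.972928)
a = -0.81244672

-0.81244672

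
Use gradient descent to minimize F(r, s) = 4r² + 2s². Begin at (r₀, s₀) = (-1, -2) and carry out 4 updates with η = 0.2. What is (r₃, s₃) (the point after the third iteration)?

(0.216, -0.016)

∇F = (8r, 4s)
Step 1: at (-1, -2), ∇F = (-8, -8) → (-1, -2) − 0.2·(-8, -8) = (0.6, -0.4)
Step 2: at (0.6, -0.4), ∇F = (4.8, -1.6) → (0.6, -0.4) − 0.2·(4.8, -1.6) = (-0.36, -0.08)
Step 3: at (-0.36, -0.08), ∇F = (-2.88, -0.32) → (-0.36, -0.08) − 0.2·(-2.88, -0.32) = (0.216, -0.016)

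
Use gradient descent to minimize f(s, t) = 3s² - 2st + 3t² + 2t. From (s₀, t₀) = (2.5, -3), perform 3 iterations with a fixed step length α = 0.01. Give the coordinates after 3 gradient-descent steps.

(1.919056, -2.419056)

∇f = (6s - 2t, -2s + 6t + 2)
Step 1: at (2.5, -3), ∇f = (21, -21) → (2.5, -3) − 0.01·(21, -21) = (2.29, -2.79)
Step 2: at (2.29, -2.79), ∇f = (19.32, -19.32) → (2.29, -2.79) − 0.01·(19.32, -19.32) = (2.0968, -2.5968)
Step 3: at (2.0968, -2.5968), ∇f = (17.7744, -17.7744) → (2.0968, -2.5968) − 0.01·(17.7744, -17.7744) = (1.919056, -2.419056)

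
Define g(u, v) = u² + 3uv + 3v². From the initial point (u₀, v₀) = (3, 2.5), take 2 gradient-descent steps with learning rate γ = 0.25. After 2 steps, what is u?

∇g = (2u + 3v, 3u + 6v)
Step 1: at (3, 2.5), ∇g = (13.5, 24) → (3, 2.5) − 0.25·(13.5, 24) = (-0.375, -3.5)
Step 2: at (-0.375, -3.5), ∇g = (-11.25, -22.125) → (-0.375, -3.5) − 0.25·(-11.25, -22.125) = (2.4375, 2.03125)
u = 2.4375

2.4375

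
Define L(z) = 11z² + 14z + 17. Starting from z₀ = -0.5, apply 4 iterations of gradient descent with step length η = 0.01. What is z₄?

-0.58588856

L′(z) = 22z + 14
z₁ = -0.5 − 0.01·3 = -0.53
z₂ = -0.53 − 0.01·2.34 = -0.5534
z₃ = -0.5534 − 0.01·1.8252 = -0.571652
z₄ = -0.571652 − 0.01·1.423656 = -0.58588856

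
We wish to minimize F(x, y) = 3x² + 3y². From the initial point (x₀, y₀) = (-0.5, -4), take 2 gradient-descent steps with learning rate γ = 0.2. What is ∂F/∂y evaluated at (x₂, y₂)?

-0.96

∇F = (6x, 6y)
(x₁, y₁) = (-0.5, -4) − 0.2·(-3, -24) = (0.1, 0.8)
(x₂, y₂) = (0.1, 0.8) − 0.2·(0.6, 4.8) = (-0.02, -0.16)
∂F/∂y at (-0.02, -0.16) = -0.96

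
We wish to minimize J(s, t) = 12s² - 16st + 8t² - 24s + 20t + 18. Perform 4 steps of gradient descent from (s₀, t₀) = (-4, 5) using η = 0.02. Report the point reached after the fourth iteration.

∇J = (24s - 16t - 24, -16s + 16t + 20)
(s₁, t₁) = (-4, 5) − 0.02·(-200, 164) = (0, 1.72)
(s₂, t₂) = (0, 1.72) − 0.02·(-51.52, 47.52) = (1.0304, 0.7696)
(s₃, t₃) = (1.0304, 0.7696) − 0.02·(-11.584, 15.8272) = (1.26208, 0.453056)
(s₄, t₄) = (1.26208, 0.453056) − 0.02·(-0.958976, 7.055616) = (1.28125952, 0.31194368)

(1.28125952, 0.31194368)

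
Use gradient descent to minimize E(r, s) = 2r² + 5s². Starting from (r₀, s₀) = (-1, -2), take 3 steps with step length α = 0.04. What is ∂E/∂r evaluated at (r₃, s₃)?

-2.370816

∇E = (4r, 10s)
(r₁, s₁) = (-1, -2) − 0.04·(-4, -20) = (-0.84, -1.2)
(r₂, s₂) = (-0.84, -1.2) − 0.04·(-3.36, -12) = (-0.7056, -0.72)
(r₃, s₃) = (-0.7056, -0.72) − 0.04·(-2.8224, -7.2) = (-0.592704, -0.432)
∂E/∂r at (-0.592704, -0.432) = -2.370816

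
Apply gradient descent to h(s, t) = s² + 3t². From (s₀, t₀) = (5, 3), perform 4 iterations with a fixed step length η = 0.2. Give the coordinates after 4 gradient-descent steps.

∇h = (2s, 6t)
(s₁, t₁) = (5, 3) − 0.2·(10, 18) = (3, -0.6)
(s₂, t₂) = (3, -0.6) − 0.2·(6, -3.6) = (1.8, 0.12)
(s₃, t₃) = (1.8, 0.12) − 0.2·(3.6, 0.72) = (1.08, -0.024)
(s₄, t₄) = (1.08, -0.024) − 0.2·(2.16, -0.144) = (0.648, 0.0048)

(0.648, 0.0048)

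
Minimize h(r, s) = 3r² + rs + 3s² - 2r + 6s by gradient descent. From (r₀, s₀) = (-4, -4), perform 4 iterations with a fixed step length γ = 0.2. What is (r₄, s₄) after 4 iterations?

(0.4192, -1.1808)

∇h = (6r + s - 2, r + 6s + 6)
(r₁, s₁) = (-4, -4) − 0.2·(-30, -22) = (2, 0.4)
(r₂, s₂) = (2, 0.4) − 0.2·(10.4, 10.4) = (-0.08, -1.68)
(r₃, s₃) = (-0.08, -1.68) − 0.2·(-4.16, -4.16) = (0.752, -0.848)
(r₄, s₄) = (0.752, -0.848) − 0.2·(1.664, 1.664) = (0.4192, -1.1808)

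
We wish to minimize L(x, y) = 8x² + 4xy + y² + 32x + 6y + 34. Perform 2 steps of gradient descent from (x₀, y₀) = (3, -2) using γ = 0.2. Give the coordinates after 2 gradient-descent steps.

(22.52, 5.04)

∇L = (16x + 4y + 32, 4x + 2y + 6)
(x₁, y₁) = (3, -2) − 0.2·(72, 14) = (-11.4, -4.8)
(x₂, y₂) = (-11.4, -4.8) − 0.2·(-169.6, -49.2) = (22.52, 5.04)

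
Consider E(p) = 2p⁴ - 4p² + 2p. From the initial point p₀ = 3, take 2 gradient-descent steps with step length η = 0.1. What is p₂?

E′(p) = 8p³ - 8p + 2
Step 1: E′(3) = 194; p₁ = 3 − 0.1·194 = -16.4
Step 2: E′(-16.4) = -35154.352; p₂ = -16.4 − 0.1·(-35154.352) = 3499.0352

3499.0352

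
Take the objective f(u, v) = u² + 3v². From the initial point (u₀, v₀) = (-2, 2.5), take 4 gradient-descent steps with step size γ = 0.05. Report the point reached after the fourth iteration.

∇f = (2u, 6v)
(u₁, v₁) = (-2, 2.5) − 0.05·(-4, 15) = (-1.8, 1.75)
(u₂, v₂) = (-1.8, 1.75) − 0.05·(-3.6, 10.5) = (-1.62, 1.225)
(u₃, v₃) = (-1.62, 1.225) − 0.05·(-3.24, 7.35) = (-1.458, 0.8575)
(u₄, v₄) = (-1.458, 0.8575) − 0.05·(-2.916, 5.145) = (-1.3122, 0.60025)

(-1.3122, 0.60025)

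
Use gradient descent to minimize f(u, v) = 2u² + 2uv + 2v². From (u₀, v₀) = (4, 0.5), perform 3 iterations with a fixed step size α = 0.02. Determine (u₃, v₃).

(3.0816, -0.014976)

∇f = (4u + 2v, 2u + 4v)
(u₁, v₁) = (4, 0.5) − 0.02·(17, 10) = (3.66, 0.3)
(u₂, v₂) = (3.66, 0.3) − 0.02·(15.24, 8.52) = (3.3552, 0.1296)
(u₃, v₃) = (3.3552, 0.1296) − 0.02·(13.68, 7.2288) = (3.0816, -0.014976)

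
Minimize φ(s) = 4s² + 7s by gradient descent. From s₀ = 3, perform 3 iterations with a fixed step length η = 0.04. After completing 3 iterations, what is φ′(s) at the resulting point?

9.747392

φ′(s) = 8s + 7
Step 1: φ′(3) = 31; s₁ = 3 − 0.04·31 = 1.76
Step 2: φ′(1.76) = 21.08; s₂ = 1.76 − 0.04·21.08 = 0.9168
Step 3: φ′(0.9168) = 14.3344; s₃ = 0.9168 − 0.04·14.3344 = 0.343424
φ′(s) at (0.343424) = 9.747392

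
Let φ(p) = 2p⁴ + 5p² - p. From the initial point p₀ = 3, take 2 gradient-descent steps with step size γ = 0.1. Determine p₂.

7950.8

φ′(p) = 8p³ + 10p - 1
Step 1: φ′(3) = 245; p₁ = 3 − 0.1·245 = -21.5
Step 2: φ′(-21.5) = -79723; p₂ = -21.5 − 0.1·(-79723) = 7950.8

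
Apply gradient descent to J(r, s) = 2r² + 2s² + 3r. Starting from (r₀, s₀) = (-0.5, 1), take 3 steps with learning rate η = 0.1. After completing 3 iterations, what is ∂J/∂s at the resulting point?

∇J = (4r + 3, 4s)
Step 1: at (-0.5, 1), ∇J = (1, 4) → (-0.5, 1) − 0.1·(1, 4) = (-0.6, 0.6)
Step 2: at (-0.6, 0.6), ∇J = (0.6, 2.4) → (-0.6, 0.6) − 0.1·(0.6, 2.4) = (-0.66, 0.36)
Step 3: at (-0.66, 0.36), ∇J = (0.36, 1.44) → (-0.66, 0.36) − 0.1·(0.36, 1.44) = (-0.696, 0.216)
∂J/∂s at (-0.696, 0.216) = 0.864

0.864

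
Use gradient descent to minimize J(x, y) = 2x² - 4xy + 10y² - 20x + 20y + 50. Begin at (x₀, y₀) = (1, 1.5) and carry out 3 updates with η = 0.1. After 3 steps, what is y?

∇J = (4x - 4y - 20, -4x + 20y + 20)
Step 1: at (1, 1.5), ∇J = (-22, 46) → (1, 1.5) − 0.1·(-22, 46) = (3.2, -3.1)
Step 2: at (3.2, -3.1), ∇J = (5.2, -54.8) → (3.2, -3.1) − 0.1·(5.2, -54.8) = (2.68, 2.38)
Step 3: at (2.68, 2.38), ∇J = (-18.8, 56.88) → (2.68, 2.38) − 0.1·(-18.8, 56.88) = (4.56, -3.308)
y = -3.308

-3.308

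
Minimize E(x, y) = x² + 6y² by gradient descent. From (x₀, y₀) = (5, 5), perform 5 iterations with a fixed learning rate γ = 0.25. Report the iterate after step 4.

(0.3125, 80)

∇E = (2x, 12y)
(x₁, y₁) = (5, 5) − 0.25·(10, 60) = (2.5, -10)
(x₂, y₂) = (2.5, -10) − 0.25·(5, -120) = (1.25, 20)
(x₃, y₃) = (1.25, 20) − 0.25·(2.5, 240) = (0.625, -40)
(x₄, y₄) = (0.625, -40) − 0.25·(1.25, -480) = (0.3125, 80)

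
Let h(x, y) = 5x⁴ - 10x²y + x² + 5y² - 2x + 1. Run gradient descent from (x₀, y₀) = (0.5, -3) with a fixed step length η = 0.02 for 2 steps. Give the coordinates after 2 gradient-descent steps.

∇h = (20x³ - 20xy + 2x - 2, -10x² + 10y)
Step 1: at (0.5, -3), ∇h = (31.5, -32.5) → (0.5, -3) − 0.02·(31.5, -32.5) = (-0.13, -2.35)
Step 2: at (-0.13, -2.35), ∇h = (-8.41394, -23.669) → (-0.13, -2.35) − 0.02·(-8.41394, -23.669) = (0.0382788, -1.87662)

(0.0382788, -1.87662)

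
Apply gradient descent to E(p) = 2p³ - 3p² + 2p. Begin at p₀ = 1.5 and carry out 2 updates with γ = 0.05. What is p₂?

1.0133125

E′(p) = 6p² - 6p + 2
p₁ = 1.5 − 0.05·6.5 = 1.175
p₂ = 1.175 − 0.05·3.23375 = 1.0133125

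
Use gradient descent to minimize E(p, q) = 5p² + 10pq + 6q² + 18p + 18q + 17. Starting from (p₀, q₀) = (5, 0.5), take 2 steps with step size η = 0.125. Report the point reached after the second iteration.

∇E = (10p + 10q + 18, 10p + 12q + 18)
(p₁, q₁) = (5, 0.5) − 0.125·(73, 74) = (-4.125, -8.75)
(p₂, q₂) = (-4.125, -8.75) − 0.125·(-110.75, -128.25) = (9.71875, 7.28125)

(9.71875, 7.28125)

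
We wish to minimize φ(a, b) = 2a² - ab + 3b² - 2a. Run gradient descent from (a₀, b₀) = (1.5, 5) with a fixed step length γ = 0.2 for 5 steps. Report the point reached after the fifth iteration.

∇φ = (4a - b - 2, -a + 6b)
(a₁, b₁) = (1.5, 5) − 0.2·(-1, 28.5) = (1.7, -0.7)
(a₂, b₂) = (1.7, -0.7) − 0.2·(5.5, -5.9) = (0.6, 0.48)
(a₃, b₃) = (0.6, 0.48) − 0.2·(-0.08, 2.28) = (0.616, 0.024)
(a₄, b₄) = (0.616, 0.024) − 0.2·(0.44, -0.472) = (0.528, 0.1184)
(a₅, b₅) = (0.528, 0.1184) − 0.2·(-0.0064, 0.1824) = (0.52928, 0.08192)

(0.52928, 0.08192)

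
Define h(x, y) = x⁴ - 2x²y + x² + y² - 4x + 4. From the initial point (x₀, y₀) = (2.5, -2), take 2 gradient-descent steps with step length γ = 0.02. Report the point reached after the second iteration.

(0.72016904, -1.575644)

∇h = (4x³ - 4xy + 2x - 4, -2x² + 2y)
(x₁, y₁) = (2.5, -2) − 0.02·(83.5, -16.5) = (0.83, -1.67)
(x₂, y₂) = (0.83, -1.67) − 0.02·(5.491548, -4.7178) = (0.72016904, -1.575644)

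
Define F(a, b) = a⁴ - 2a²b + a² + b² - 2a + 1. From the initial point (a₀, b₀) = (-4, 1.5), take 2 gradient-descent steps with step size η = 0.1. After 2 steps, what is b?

85.128

∇F = (4a³ - 4ab + 2a - 2, -2a² + 2b)
Step 1: at (-4, 1.5), ∇F = (-242, -29) → (-4, 1.5) − 0.1·(-242, -29) = (20.2, 4.4)
Step 2: at (20.2, 4.4), ∇F = (32652.512, -807.28) → (20.2, 4.4) − 0.1·(32652.512, -807.28) = (-3245.0512, 85.128)
b = 85.128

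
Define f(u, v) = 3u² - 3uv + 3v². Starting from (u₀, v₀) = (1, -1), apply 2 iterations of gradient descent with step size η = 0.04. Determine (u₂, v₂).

∇f = (6u - 3v, -3u + 6v)
(u₁, v₁) = (1, -1) − 0.04·(9, -9) = (0.64, -0.64)
(u₂, v₂) = (0.64, -0.64) − 0.04·(5.76, -5.76) = (0.4096, -0.4096)

(0.4096, -0.4096)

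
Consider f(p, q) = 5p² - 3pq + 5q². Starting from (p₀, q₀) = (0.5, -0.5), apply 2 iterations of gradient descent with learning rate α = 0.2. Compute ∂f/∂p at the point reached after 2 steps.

∇f = (10p - 3q, -3p + 10q)
(p₁, q₁) = (0.5, -0.5) − 0.2·(6.5, -6.5) = (-0.8, 0.8)
(p₂, q₂) = (-0.8, 0.8) − 0.2·(-10.4, 10.4) = (1.28, -1.28)
∂f/∂p at (1.28, -1.28) = 16.64

16.64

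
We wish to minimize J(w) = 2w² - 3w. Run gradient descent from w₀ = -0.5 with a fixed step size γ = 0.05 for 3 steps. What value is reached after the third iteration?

J′(w) = 4w - 3
w₁ = -0.5 − 0.05·(-5) = -0.25
w₂ = -0.25 − 0.05·(-4) = -0.05
w₃ = -0.05 − 0.05·(-3.2) = 0.11

0.11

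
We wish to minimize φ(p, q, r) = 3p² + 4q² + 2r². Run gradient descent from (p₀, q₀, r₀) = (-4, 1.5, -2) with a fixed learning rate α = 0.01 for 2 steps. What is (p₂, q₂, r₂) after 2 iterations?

(-3.5344, 1.2696, -1.8432)

∇φ = (6p, 8q, 4r)
(p₁, q₁, r₁) = (-4, 1.5, -2) − 0.01·(-24, 12, -8) = (-3.76, 1.38, -1.92)
(p₂, q₂, r₂) = (-3.76, 1.38, -1.92) − 0.01·(-22.56, 11.04, -7.68) = (-3.5344, 1.2696, -1.8432)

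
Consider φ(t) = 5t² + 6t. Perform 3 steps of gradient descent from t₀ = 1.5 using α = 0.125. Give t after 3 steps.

-0.6328125

φ′(t) = 10t + 6
Step 1: φ′(1.5) = 21; t₁ = 1.5 − 0.125·21 = -1.125
Step 2: φ′(-1.125) = -5.25; t₂ = -1.125 − 0.125·(-5.25) = -0.46875
Step 3: φ′(-0.46875) = 1.3125; t₃ = -0.46875 − 0.125·1.3125 = -0.6328125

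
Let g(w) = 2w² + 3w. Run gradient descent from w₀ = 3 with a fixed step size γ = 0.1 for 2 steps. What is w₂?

g′(w) = 4w + 3
w₁ = 3 − 0.1·15 = 1.5
w₂ = 1.5 − 0.1·9 = 0.6

0.6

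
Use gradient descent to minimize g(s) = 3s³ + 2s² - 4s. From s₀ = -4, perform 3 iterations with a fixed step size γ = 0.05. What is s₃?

-1393.9055778

g′(s) = 9s² + 4s - 4
s₁ = -4 − 0.05·124 = -10.2
s₂ = -10.2 − 0.05·891.56 = -54.778
s₃ = -54.778 − 0.05·26782.551556 = -1393.9055778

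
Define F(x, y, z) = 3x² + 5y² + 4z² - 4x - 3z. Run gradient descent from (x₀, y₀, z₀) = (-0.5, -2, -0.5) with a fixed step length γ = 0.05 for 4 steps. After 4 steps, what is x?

0.38655

∇F = (6x - 4, 10y, 8z - 3)
Step 1: at (-0.5, -2, -0.5), ∇F = (-7, -20, -7) → (-0.5, -2, -0.5) − 0.05·(-7, -20, -7) = (-0.15, -1, -0.15)
Step 2: at (-0.15, -1, -0.15), ∇F = (-4.9, -10, -4.2) → (-0.15, -1, -0.15) − 0.05·(-4.9, -10, -4.2) = (0.095, -0.5, 0.06)
Step 3: at (0.095, -0.5, 0.06), ∇F = (-3.43, -5, -2.52) → (0.095, -0.5, 0.06) − 0.05·(-3.43, -5, -2.52) = (0.2665, -0.25, 0.186)
Step 4: at (0.2665, -0.25, 0.186), ∇F = (-2.401, -2.5, -1.512) → (0.2665, -0.25, 0.186) − 0.05·(-2.401, -2.5, -1.512) = (0.38655, -0.125, 0.2616)
x = 0.38655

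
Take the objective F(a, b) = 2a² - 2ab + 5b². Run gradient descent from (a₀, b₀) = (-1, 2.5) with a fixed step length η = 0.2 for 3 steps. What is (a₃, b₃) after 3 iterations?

∇F = (4a - 2b, -2a + 10b)
(a₁, b₁) = (-1, 2.5) − 0.2·(-9, 27) = (0.8, -2.9)
(a₂, b₂) = (0.8, -2.9) − 0.2·(9, -30.6) = (-1, 3.22)
(a₃, b₃) = (-1, 3.22) − 0.2·(-10.44, 34.2) = (1.088, -3.62)

(1.088, -3.62)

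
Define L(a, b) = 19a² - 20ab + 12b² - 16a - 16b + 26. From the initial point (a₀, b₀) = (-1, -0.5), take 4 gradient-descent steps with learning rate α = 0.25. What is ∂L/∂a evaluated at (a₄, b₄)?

-537092.75

∇L = (38a - 20b - 16, -20a + 24b - 16)
(a₁, b₁) = (-1, -0.5) − 0.25·(-44, -8) = (10, 1.5)
(a₂, b₂) = (10, 1.5) − 0.25·(334, -180) = (-73.5, 46.5)
(a₃, b₃) = (-73.5, 46.5) − 0.25·(-3739, 2570) = (861.25, -596)
(a₄, b₄) = (861.25, -596) − 0.25·(44631.5, -31545) = (-10296.625, 7290.25)
∂L/∂a at (-10296.625, 7290.25) = -537092.75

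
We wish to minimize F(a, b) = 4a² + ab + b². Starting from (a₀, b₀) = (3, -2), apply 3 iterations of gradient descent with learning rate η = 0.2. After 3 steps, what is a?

-0.56

∇F = (8a + b, a + 2b)
(a₁, b₁) = (3, -2) − 0.2·(22, -1) = (-1.4, -1.8)
(a₂, b₂) = (-1.4, -1.8) − 0.2·(-13, -5) = (1.2, -0.8)
(a₃, b₃) = (1.2, -0.8) − 0.2·(8.8, -0.4) = (-0.56, -0.72)
a = -0.56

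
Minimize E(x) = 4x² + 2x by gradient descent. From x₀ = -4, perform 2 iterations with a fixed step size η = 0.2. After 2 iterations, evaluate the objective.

E′(x) = 8x + 2
x₁ = -4 − 0.2·(-30) = 2
x₂ = 2 − 0.2·18 = -1.6
E(-1.6) = 7.04

7.04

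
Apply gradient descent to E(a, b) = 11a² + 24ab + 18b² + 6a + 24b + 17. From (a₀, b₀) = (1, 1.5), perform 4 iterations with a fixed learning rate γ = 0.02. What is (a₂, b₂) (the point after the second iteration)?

∇E = (22a + 24b + 6, 24a + 36b + 24)
(a₁, b₁) = (1, 1.5) − 0.02·(64, 102) = (-0.28, -0.54)
(a₂, b₂) = (-0.28, -0.54) − 0.02·(-13.12, -2.16) = (-0.0176, -0.4968)

(-0.0176, -0.4968)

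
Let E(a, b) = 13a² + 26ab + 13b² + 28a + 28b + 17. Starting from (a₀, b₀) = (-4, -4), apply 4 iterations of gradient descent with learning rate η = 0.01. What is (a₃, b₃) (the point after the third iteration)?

∇E = (26a + 26b + 28, 26a + 26b + 28)
(a₁, b₁) = (-4, -4) − 0.01·(-180, -180) = (-2.2, -2.2)
(a₂, b₂) = (-2.2, -2.2) − 0.01·(-86.4, -86.4) = (-1.336, -1.336)
(a₃, b₃) = (-1.336, -1.336) − 0.01·(-41.472, -41.472) = (-0.92128, -0.92128)

(-0.92128, -0.92128)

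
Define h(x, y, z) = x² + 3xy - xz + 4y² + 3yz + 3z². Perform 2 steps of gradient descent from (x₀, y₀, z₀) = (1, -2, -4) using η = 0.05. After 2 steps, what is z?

∇h = (2x + 3y - z, 3x + 8y + 3z, -x + 3y + 6z)
(x₁, y₁, z₁) = (1, -2, -4) − 0.05·(0, -25, -31) = (1, -0.75, -2.45)
(x₂, y₂, z₂) = (1, -0.75, -2.45) − 0.05·(2.2, -10.35, -17.95) = (0.89, -0.2325, -1.5525)
z = -1.5525

-1.5525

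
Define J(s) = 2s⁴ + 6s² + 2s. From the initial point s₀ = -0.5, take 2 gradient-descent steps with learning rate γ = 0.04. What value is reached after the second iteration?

-0.22736

J′(s) = 8s³ + 12s + 2
s₁ = -0.5 − 0.04·(-5) = -0.3
s₂ = -0.3 − 0.04·(-1.816) = -0.22736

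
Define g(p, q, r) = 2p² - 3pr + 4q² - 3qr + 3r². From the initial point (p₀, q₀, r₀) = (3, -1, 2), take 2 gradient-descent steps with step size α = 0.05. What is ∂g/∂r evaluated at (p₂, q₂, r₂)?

1.83

∇g = (4p - 3r, 8q - 3r, -3p - 3q + 6r)
(p₁, q₁, r₁) = (3, -1, 2) − 0.05·(6, -14, 6) = (2.7, -0.3, 1.7)
(p₂, q₂, r₂) = (2.7, -0.3, 1.7) − 0.05·(5.7, -7.5, 3) = (2.415, 0.075, 1.55)
∂g/∂r at (2.415, 0.075, 1.55) = 1.83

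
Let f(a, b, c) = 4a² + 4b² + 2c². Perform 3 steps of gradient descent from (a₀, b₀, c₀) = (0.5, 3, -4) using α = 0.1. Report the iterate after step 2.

(0.02, 0.12, -1.44)

∇f = (8a, 8b, 4c)
(a₁, b₁, c₁) = (0.5, 3, -4) − 0.1·(4, 24, -16) = (0.1, 0.6, -2.4)
(a₂, b₂, c₂) = (0.1, 0.6, -2.4) − 0.1·(0.8, 4.8, -9.6) = (0.02, 0.12, -1.44)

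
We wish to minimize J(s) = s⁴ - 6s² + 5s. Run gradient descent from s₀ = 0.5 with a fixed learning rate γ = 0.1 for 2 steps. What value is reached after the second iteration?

0.64345

J′(s) = 4s³ - 12s + 5
s₁ = 0.5 − 0.1·(-0.5) = 0.55
s₂ = 0.55 − 0.1·(-0.9345) = 0.64345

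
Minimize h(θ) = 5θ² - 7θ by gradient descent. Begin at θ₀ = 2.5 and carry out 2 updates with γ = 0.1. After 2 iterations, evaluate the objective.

-2.45

h′(θ) = 10θ - 7
θ₁ = 2.5 − 0.1·18 = 0.7
θ₂ = 0.7 − 0.1·0 = 0.7
h(0.7) = -2.45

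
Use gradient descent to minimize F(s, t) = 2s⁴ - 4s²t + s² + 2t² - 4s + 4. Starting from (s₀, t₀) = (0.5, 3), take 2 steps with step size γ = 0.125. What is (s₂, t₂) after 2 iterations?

(-5.546875, 3.34375)

∇F = (8s³ - 8st + 2s - 4, -4s² + 4t)
Step 1: at (0.5, 3), ∇F = (-14, 11) → (0.5, 3) − 0.125·(-14, 11) = (2.25, 1.625)
Step 2: at (2.25, 1.625), ∇F = (62.375, -13.75) → (2.25, 1.625) − 0.125·(62.375, -13.75) = (-5.546875, 3.34375)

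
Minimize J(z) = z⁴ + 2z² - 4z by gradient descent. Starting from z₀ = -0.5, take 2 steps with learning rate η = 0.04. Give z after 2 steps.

-0.03938816

J′(z) = 4z³ + 4z - 4
Step 1: J′(-0.5) = -6.5; z₁ = -0.5 − 0.04·(-6.5) = -0.24
Step 2: J′(-0.24) = -5.015296; z₂ = -0.24 − 0.04·(-5.015296) = -0.03938816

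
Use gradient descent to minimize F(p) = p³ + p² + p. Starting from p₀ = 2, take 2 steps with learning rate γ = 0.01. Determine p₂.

F′(p) = 3p² + 2p + 1
p₁ = 2 − 0.01·17 = 1.83
p₂ = 1.83 − 0.01·14.7067 = 1.682933

1.682933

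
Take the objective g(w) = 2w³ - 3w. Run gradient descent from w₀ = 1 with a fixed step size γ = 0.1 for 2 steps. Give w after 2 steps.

g′(w) = 6w² - 3
Step 1: g′(1) = 3; w₁ = 1 − 0.1·3 = 0.7
Step 2: g′(0.7) = -0.06; w₂ = 0.7 − 0.1·(-0.06) = 0.706

0.706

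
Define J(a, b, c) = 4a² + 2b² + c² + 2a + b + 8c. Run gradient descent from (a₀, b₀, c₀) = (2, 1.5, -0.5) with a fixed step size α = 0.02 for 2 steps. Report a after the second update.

1.3376

∇J = (8a + 2, 4b + 1, 2c + 8)
Step 1: at (2, 1.5, -0.5), ∇J = (18, 7, 7) → (2, 1.5, -0.5) − 0.02·(18, 7, 7) = (1.64, 1.36, -0.64)
Step 2: at (1.64, 1.36, -0.64), ∇J = (15.12, 6.44, 6.72) → (1.64, 1.36, -0.64) − 0.02·(15.12, 6.44, 6.72) = (1.3376, 1.2312, -0.7744)
a = 1.3376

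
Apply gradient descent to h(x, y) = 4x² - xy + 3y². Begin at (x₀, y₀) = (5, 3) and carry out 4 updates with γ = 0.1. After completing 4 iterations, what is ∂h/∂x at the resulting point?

∇h = (8x - y, -x + 6y)
Step 1: at (5, 3), ∇h = (37, 13) → (5, 3) − 0.1·(37, 13) = (1.3, 1.7)
Step 2: at (1.3, 1.7), ∇h = (8.7, 8.9) → (1.3, 1.7) − 0.1·(8.7, 8.9) = (0.43, 0.81)
Step 3: at (0.43, 0.81), ∇h = (2.63, 4.43) → (0.43, 0.81) − 0.1·(2.63, 4.43) = (0.167, 0.367)
Step 4: at (0.167, 0.367), ∇h = (0.969, 2.035) → (0.167, 0.367) − 0.1·(0.969, 2.035) = (0.0701, 0.1635)
∂h/∂x at (0.0701, 0.1635) = 0.3973

0.3973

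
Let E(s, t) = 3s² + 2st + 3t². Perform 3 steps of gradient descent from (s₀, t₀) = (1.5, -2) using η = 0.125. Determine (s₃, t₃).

∇E = (6s + 2t, 2s + 6t)
(s₁, t₁) = (1.5, -2) − 0.125·(5, -9) = (0.875, -0.875)
(s₂, t₂) = (0.875, -0.875) − 0.125·(3.5, -3.5) = (0.4375, -0.4375)
(s₃, t₃) = (0.4375, -0.4375) − 0.125·(1.75, -1.75) = (0.21875, -0.21875)

(0.21875, -0.21875)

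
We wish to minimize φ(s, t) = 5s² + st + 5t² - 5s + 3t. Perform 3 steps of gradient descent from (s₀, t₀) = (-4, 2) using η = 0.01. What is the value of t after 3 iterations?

1.473041

∇φ = (10s + t - 5, s + 10t + 3)
(s₁, t₁) = (-4, 2) − 0.01·(-43, 19) = (-3.57, 1.81)
(s₂, t₂) = (-3.57, 1.81) − 0.01·(-38.89, 17.53) = (-3.1811, 1.6347)
(s₃, t₃) = (-3.1811, 1.6347) − 0.01·(-35.1763, 16.1659) = (-2.829337, 1.473041)
t = 1.473041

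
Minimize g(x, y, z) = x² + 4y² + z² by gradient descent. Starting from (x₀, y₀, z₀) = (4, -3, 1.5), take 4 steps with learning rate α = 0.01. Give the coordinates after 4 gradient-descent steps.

(3.68947264, -2.14917888, 1.38355224)

∇g = (2x, 8y, 2z)
Step 1: at (4, -3, 1.5), ∇g = (8, -24, 3) → (4, -3, 1.5) − 0.01·(8, -24, 3) = (3.92, -2.76, 1.47)
Step 2: at (3.92, -2.76, 1.47), ∇g = (7.84, -22.08, 2.94) → (3.92, -2.76, 1.47) − 0.01·(7.84, -22.08, 2.94) = (3.8416, -2.5392, 1.4406)
Step 3: at (3.8416, -2.5392, 1.4406), ∇g = (7.6832, -20.3136, 2.8812) → (3.8416, -2.5392, 1.4406) − 0.01·(7.6832, -20.3136, 2.8812) = (3.764768, -2.336064, 1.411788)
Step 4: at (3.764768, -2.336064, 1.411788), ∇g = (7.529536, -18.688512, 2.823576) → (3.764768, -2.336064, 1.411788) − 0.01·(7.529536, -18.688512, 2.823576) = (3.68947264, -2.14917888, 1.38355224)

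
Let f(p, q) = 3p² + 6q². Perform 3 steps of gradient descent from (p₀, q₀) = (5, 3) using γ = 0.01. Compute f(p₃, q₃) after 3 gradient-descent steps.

∇f = (6p, 12q)
(p₁, q₁) = (5, 3) − 0.01·(30, 36) = (4.7, 2.64)
(p₂, q₂) = (4.7, 2.64) − 0.01·(28.2, 31.68) = (4.418, 2.3232)
(p₃, q₃) = (4.418, 2.3232) − 0.01·(26.508, 27.8784) = (4.15292, 2.044416)
f(4.15292, 2.044416) = 76.818054265536

76.818054265536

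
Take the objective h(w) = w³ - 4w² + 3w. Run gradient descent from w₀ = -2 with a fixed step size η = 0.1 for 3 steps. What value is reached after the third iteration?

-121.0200267

h′(w) = 3w² - 8w + 3
Step 1: h′(-2) = 31; w₁ = -2 − 0.1·31 = -5.1
Step 2: h′(-5.1) = 121.83; w₂ = -5.1 − 0.1·121.83 = -17.283
Step 3: h′(-17.283) = 1037.370267; w₃ = -17.283 − 0.1·1037.370267 = -121.0200267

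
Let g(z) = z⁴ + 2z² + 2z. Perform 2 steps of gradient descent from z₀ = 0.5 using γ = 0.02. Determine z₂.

0.33168632

g′(z) = 4z³ + 4z + 2
z₁ = 0.5 − 0.02·4.5 = 0.41
z₂ = 0.41 − 0.02·3.915684 = 0.33168632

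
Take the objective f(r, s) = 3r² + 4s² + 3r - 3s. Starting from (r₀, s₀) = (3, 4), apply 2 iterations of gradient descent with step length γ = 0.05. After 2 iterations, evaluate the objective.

14.323275

∇f = (6r + 3, 8s - 3)
Step 1: at (3, 4), ∇f = (21, 29) → (3, 4) − 0.05·(21, 29) = (1.95, 2.55)
Step 2: at (1.95, 2.55), ∇f = (14.7, 17.4) → (1.95, 2.55) − 0.05·(14.7, 17.4) = (1.215, 1.68)
f(1.215, 1.68) = 14.323275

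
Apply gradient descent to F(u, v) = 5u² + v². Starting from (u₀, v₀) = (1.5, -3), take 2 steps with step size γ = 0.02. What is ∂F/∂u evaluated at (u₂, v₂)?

9.6

∇F = (10u, 2v)
(u₁, v₁) = (1.5, -3) − 0.02·(15, -6) = (1.2, -2.88)
(u₂, v₂) = (1.2, -2.88) − 0.02·(12, -5.76) = (0.96, -2.7648)
∂F/∂u at (0.96, -2.7648) = 9.6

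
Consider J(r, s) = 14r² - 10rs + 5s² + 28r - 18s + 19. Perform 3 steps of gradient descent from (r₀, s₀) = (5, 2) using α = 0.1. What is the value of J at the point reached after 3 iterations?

∇J = (28r - 10s + 28, -10r + 10s - 18)
Step 1: at (5, 2), ∇J = (148, -48) → (5, 2) − 0.1·(148, -48) = (-9.8, 6.8)
Step 2: at (-9.8, 6.8), ∇J = (-314.4, 148) → (-9.8, 6.8) − 0.1·(-314.4, 148) = (21.64, -8)
Step 3: at (21.64, -8), ∇J = (713.92, -314.4) → (21.64, -8) − 0.1·(713.92, -314.4) = (-49.752, 23.44)
J(-49.752, 23.44) = 47266.721856

47266.721856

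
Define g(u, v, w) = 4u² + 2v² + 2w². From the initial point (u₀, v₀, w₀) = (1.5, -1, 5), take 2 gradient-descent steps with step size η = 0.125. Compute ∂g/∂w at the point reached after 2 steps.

∇g = (8u, 4v, 4w)
(u₁, v₁, w₁) = (1.5, -1, 5) − 0.125·(12, -4, 20) = (0, -0.5, 2.5)
(u₂, v₂, w₂) = (0, -0.5, 2.5) − 0.125·(0, -2, 10) = (0, -0.25, 1.25)
∂g/∂w at (0, -0.25, 1.25) = 5

5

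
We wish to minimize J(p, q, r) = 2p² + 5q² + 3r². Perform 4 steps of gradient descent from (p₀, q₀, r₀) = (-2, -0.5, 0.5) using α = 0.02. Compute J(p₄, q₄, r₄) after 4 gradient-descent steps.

∇J = (4p, 10q, 6r)
Step 1: at (-2, -0.5, 0.5), ∇J = (-8, -5, 3) → (-2, -0.5, 0.5) − 0.02·(-8, -5, 3) = (-1.84, -0.4, 0.44)
Step 2: at (-1.84, -0.4, 0.44), ∇J = (-7.36, -4, 2.64) → (-1.84, -0.4, 0.44) − 0.02·(-7.36, -4, 2.64) = (-1.6928, -0.32, 0.3872)
Step 3: at (-1.6928, -0.32, 0.3872), ∇J = (-6.7712, -3.2, 2.3232) → (-1.6928, -0.32, 0.3872) − 0.02·(-6.7712, -3.2, 2.3232) = (-1.557376, -0.256, 0.340736)
Step 4: at (-1.557376, -0.256, 0.340736), ∇J = (-6.229504, -2.56, 2.044416) → (-1.557376, -0.256, 0.340736) − 0.02·(-6.229504, -2.56, 2.044416) = (-1.43278592, -0.2048, 0.29984768)
J(-1.43278592, -0.2048, 0.29984768) = 4.58519207870464

4.58519207870464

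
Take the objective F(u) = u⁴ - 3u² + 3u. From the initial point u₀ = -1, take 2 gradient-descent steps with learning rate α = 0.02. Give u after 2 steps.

F′(u) = 4u³ - 6u + 3
Step 1: F′(-1) = 5; u₁ = -1 − 0.02·5 = -1.1
Step 2: F′(-1.1) = 4.276; u₂ = -1.1 − 0.02·4.276 = -1.18552

-1.18552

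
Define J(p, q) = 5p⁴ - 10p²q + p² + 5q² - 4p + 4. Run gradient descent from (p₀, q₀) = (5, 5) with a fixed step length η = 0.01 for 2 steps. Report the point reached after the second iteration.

(647.3296432, 28.98036)

∇J = (20p³ - 20pq + 2p - 4, -10p² + 10q)
(p₁, q₁) = (5, 5) − 0.01·(2006, -200) = (-15.06, 7)
(p₂, q₂) = (-15.06, 7) − 0.01·(-66238.96432, -2198.036) = (647.3296432, 28.98036)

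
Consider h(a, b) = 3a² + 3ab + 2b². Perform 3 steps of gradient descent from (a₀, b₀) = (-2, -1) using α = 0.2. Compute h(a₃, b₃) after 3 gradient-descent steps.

∇h = (6a + 3b, 3a + 4b)
(a₁, b₁) = (-2, -1) − 0.2·(-15, -10) = (1, 1)
(a₂, b₂) = (1, 1) − 0.2·(9, 7) = (-0.8, -0.4)
(a₃, b₃) = (-0.8, -0.4) − 0.2·(-6, -4) = (0.4, 0.4)
h(0.4, 0.4) = 1.28

1.28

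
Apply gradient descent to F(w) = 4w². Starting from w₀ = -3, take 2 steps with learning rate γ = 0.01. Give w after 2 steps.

-2.5392

F′(w) = 8w
w₁ = -3 − 0.01·(-24) = -2.76
w₂ = -2.76 − 0.01·(-22.08) = -2.5392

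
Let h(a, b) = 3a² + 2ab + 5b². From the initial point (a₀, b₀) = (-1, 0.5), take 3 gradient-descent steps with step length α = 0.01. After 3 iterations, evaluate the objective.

2.355645140352

∇h = (6a + 2b, 2a + 10b)
(a₁, b₁) = (-1, 0.5) − 0.01·(-5, 3) = (-0.95, 0.47)
(a₂, b₂) = (-0.95, 0.47) − 0.01·(-4.76, 2.8) = (-0.9024, 0.442)
(a₃, b₃) = (-0.9024, 0.442) − 0.01·(-4.5304, 2.6152) = (-0.857096, 0.415848)
h(-0.857096, 0.415848) = 2.355645140352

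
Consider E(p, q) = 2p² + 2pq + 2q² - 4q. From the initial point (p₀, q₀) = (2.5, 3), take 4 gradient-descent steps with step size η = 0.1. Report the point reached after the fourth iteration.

∇E = (4p + 2q, 2p + 4q - 4)
(p₁, q₁) = (2.5, 3) − 0.1·(16, 13) = (0.9, 1.7)
(p₂, q₂) = (0.9, 1.7) − 0.1·(7, 4.6) = (0.2, 1.24)
(p₃, q₃) = (0.2, 1.24) − 0.1·(3.28, 1.36) = (-0.128, 1.104)
(p₄, q₄) = (-0.128, 1.104) − 0.1·(1.696, 0.16) = (-0.2976, 1.088)

(-0.2976, 1.088)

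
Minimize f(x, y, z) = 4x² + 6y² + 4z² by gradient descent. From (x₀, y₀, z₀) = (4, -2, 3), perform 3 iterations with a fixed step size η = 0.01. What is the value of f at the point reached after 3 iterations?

∇f = (8x, 12y, 8z)
(x₁, y₁, z₁) = (4, -2, 3) − 0.01·(32, -24, 24) = (3.68, -1.76, 2.76)
(x₂, y₂, z₂) = (3.68, -1.76, 2.76) − 0.01·(29.44, -21.12, 22.08) = (3.3856, -1.5488, 2.5392)
(x₃, y₃, z₃) = (3.3856, -1.5488, 2.5392) − 0.01·(27.0848, -18.5856, 20.3136) = (3.114752, -1.362944, 2.336064)
f(3.114752, -1.362944, 2.336064) = 71.781198217216

71.781198217216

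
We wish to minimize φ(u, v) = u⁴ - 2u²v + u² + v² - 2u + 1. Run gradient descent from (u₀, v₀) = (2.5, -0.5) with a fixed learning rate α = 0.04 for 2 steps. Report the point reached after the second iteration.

∇φ = (4u³ - 4uv + 2u - 2, -2u² + 2v)
(u₁, v₁) = (2.5, -0.5) − 0.04·(70.5, -13.5) = (-0.32, 0.04)
(u₂, v₂) = (-0.32, 0.04) − 0.04·(-2.719872, -0.1248) = (-0.21120512, 0.044992)

(-0.21120512, 0.044992)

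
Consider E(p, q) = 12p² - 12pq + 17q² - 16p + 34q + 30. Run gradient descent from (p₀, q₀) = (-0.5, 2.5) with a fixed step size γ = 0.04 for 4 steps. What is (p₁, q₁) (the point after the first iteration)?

∇E = (24p - 12q - 16, -12p + 34q + 34)
Step 1: at (-0.5, 2.5), ∇E = (-58, 125) → (-0.5, 2.5) − 0.04·(-58, 125) = (1.82, -2.5)

(1.82, -2.5)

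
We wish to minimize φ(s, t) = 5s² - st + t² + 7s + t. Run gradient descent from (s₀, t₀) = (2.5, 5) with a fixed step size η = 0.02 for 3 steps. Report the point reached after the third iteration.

∇φ = (10s - t + 7, -s + 2t + 1)
(s₁, t₁) = (2.5, 5) − 0.02·(27, 8.5) = (1.96, 4.83)
(s₂, t₂) = (1.96, 4.83) − 0.02·(21.77, 8.7) = (1.5246, 4.656)
(s₃, t₃) = (1.5246, 4.656) − 0.02·(17.59, 8.7874) = (1.1728, 4.480252)

(1.1728, 4.480252)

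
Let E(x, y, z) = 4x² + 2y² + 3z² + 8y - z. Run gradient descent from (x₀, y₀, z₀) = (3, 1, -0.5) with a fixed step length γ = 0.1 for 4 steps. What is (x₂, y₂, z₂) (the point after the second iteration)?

∇E = (8x, 4y + 8, 6z - 1)
(x₁, y₁, z₁) = (3, 1, -0.5) − 0.1·(24, 12, -4) = (0.6, -0.2, -0.1)
(x₂, y₂, z₂) = (0.6, -0.2, -0.1) − 0.1·(4.8, 7.2, -1.6) = (0.12, -0.92, 0.06)

(0.12, -0.92, 0.06)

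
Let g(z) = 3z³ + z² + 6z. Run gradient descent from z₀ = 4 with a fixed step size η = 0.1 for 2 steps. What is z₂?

-135.356

g′(z) = 9z² + 2z + 6
z₁ = 4 − 0.1·158 = -11.8
z₂ = -11.8 − 0.1·1235.56 = -135.356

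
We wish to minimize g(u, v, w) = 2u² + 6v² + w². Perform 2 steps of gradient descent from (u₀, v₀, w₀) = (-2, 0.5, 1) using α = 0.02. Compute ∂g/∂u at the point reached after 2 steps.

-6.7712

∇g = (4u, 12v, 2w)
(u₁, v₁, w₁) = (-2, 0.5, 1) − 0.02·(-8, 6, 2) = (-1.84, 0.38, 0.96)
(u₂, v₂, w₂) = (-1.84, 0.38, 0.96) − 0.02·(-7.36, 4.56, 1.92) = (-1.6928, 0.2888, 0.9216)
∂g/∂u at (-1.6928, 0.2888, 0.9216) = -6.7712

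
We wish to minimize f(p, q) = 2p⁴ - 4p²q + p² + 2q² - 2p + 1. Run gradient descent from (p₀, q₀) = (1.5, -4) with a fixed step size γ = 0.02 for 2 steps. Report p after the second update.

0.03200128

∇f = (8p³ - 8pq + 2p - 2, -4p² + 4q)
Step 1: at (1.5, -4), ∇f = (76, -25) → (1.5, -4) − 0.02·(76, -25) = (-0.02, -3.5)
Step 2: at (-0.02, -3.5), ∇f = (-2.600064, -14.0016) → (-0.02, -3.5) − 0.02·(-2.600064, -14.0016) = (0.03200128, -3.219968)
p = 0.03200128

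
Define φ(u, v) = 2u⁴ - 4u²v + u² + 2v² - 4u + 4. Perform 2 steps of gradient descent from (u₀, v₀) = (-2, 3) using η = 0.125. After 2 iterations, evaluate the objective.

282.1328125

∇φ = (8u³ - 8uv + 2u - 4, -4u² + 4v)
(u₁, v₁) = (-2, 3) − 0.125·(-24, -4) = (1, 3.5)
(u₂, v₂) = (1, 3.5) − 0.125·(-22, 10) = (3.75, 2.25)
φ(3.75, 2.25) = 282.1328125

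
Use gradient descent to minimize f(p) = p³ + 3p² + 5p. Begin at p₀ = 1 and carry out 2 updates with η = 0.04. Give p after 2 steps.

f′(p) = 3p² + 6p + 5
p₁ = 1 − 0.04·14 = 0.44
p₂ = 0.44 − 0.04·8.2208 = 0.111168

0.111168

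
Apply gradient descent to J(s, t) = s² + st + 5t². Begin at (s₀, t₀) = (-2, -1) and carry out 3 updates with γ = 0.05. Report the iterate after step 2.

(-1.555, -0.1125)

∇J = (2s + t, s + 10t)
Step 1: at (-2, -1), ∇J = (-5, -12) → (-2, -1) − 0.05·(-5, -12) = (-1.75, -0.4)
Step 2: at (-1.75, -0.4), ∇J = (-3.9, -5.75) → (-1.75, -0.4) − 0.05·(-3.9, -5.75) = (-1.555, -0.1125)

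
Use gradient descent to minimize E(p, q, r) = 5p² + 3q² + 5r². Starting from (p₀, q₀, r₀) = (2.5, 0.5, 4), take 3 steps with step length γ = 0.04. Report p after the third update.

0.54

∇E = (10p, 6q, 10r)
Step 1: at (2.5, 0.5, 4), ∇E = (25, 3, 40) → (2.5, 0.5, 4) − 0.04·(25, 3, 40) = (1.5, 0.38, 2.4)
Step 2: at (1.5, 0.38, 2.4), ∇E = (15, 2.28, 24) → (1.5, 0.38, 2.4) − 0.04·(15, 2.28, 24) = (0.9, 0.2888, 1.44)
Step 3: at (0.9, 0.2888, 1.44), ∇E = (9, 1.7328, 14.4) → (0.9, 0.2888, 1.44) − 0.04·(9, 1.7328, 14.4) = (0.54, 0.219488, 0.864)
p = 0.54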